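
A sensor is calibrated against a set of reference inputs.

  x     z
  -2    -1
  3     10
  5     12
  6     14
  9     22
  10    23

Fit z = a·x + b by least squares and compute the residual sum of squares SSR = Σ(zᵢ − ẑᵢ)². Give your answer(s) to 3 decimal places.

MᵀM·[a, b]ᵀ = Mᵀz reads: 255·a + 31·b = 604;  31·a + 6·b = 80.
Eliminating b: 6·(row 1) − 31·(row 2) gives 569·a = 6·604 − 31·80 = 1144, so a = 1144/569.
Then b = (80 − 31·(1144/569))/6 = 1676/569.
Residuals: 43/569, 582/569, -568/569, -574/569, 546/569, -29/569; SSR = 2270/569.

SSR = 3.989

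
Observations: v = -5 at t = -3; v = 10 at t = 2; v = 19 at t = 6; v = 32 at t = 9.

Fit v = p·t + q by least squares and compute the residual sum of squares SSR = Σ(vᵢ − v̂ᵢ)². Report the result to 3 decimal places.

SSR = 8.951

The normal system XᵀX·[p, q]ᵀ = Xᵀv is [[130, 14]; [14, 4]]·[p, q]ᵀ = [437, 56]ᵀ.
Δ = 130·4 − 14² = 324.
p = (437·4 − 14·56)/324 = 241/81; q = (130·56 − 14·437)/324 = 581/162.
Residuals: 55/162, 25/54, -395/162, 265/162; SSR = 725/81.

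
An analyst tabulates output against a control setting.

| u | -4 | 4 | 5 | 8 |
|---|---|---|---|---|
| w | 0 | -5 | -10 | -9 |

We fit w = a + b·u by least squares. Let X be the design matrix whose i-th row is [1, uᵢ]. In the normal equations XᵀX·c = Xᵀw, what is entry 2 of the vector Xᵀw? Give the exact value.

-142

Entry 2 ↔ basis u, so (Xᵀw)_{2} = Σᵢ (u)·wᵢ = (-4)·(0) + (4)·(-5) + (5)·(-10) + (8)·(-9) = -142.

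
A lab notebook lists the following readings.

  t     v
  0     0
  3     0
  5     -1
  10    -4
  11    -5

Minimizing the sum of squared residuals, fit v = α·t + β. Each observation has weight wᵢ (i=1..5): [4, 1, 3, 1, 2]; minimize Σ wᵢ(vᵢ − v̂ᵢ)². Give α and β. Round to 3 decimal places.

The normal system MᵀWM·[α, β]ᵀ = MᵀWv is [[426, 50]; [50, 11]]·[α, β]ᵀ = [-165, -17]ᵀ.
Δ = 426·11 − 50² = 2186.
α = ((-165)·11 − 50·(-17))/2186 = -965/2186; β = (426·(-17) − 50·(-165))/2186 = 504/1093.

α = -0.441, β = 0.461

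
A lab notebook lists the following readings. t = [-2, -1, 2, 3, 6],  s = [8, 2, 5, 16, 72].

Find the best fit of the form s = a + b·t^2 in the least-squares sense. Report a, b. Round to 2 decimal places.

a = -1.31, b = 2.03

Normal-equation sums: Σ1 = 5, Σt^2 = 54, Σt^2·t^2 = 1410.
And Σs = 103, Σt^2·s = 2790.
Determinant 5·1410 − 54² = 4134.
a = (103·1410 − 54·2790)/4134 = -905/689; b = (5·2790 − 54·103)/4134 = 1398/689.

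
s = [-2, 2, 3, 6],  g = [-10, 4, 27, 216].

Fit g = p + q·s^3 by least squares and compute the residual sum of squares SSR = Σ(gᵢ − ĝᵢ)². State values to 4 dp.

From the data, Σ1 = 4, Σs^3 = 243, Σs^3·s^3 = 47513.
For Xᵀg: Σg = 237, Σs^3·g = 47497.
Determinant 4·47513 − 243² = 131003.
p = (237·47513 − 243·47497)/131003 = -281190/131003; q = (4·47497 − 243·237)/131003 = 132397/131003.
Residuals: 30336/131003, -253974/131003, 243552/131003, -19914/131003; SSR = 955224/131003.

SSR = 7.2916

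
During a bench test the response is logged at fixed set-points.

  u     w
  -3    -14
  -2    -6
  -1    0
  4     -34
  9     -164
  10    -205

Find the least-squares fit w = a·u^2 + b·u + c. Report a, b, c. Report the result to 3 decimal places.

a = -1.971, b = -0.767, c = 0.983

Forming AᵀA = [[16915, 1757, 211]; [1757, 211, 17]; [211, 17, 6]] and Aᵀw = [-34478, -3608, -423]ᵀ gives AᵀA·[a, b, c]ᵀ = Aᵀw.
Inverting the 3×3 Gram matrix, [a, b, c]ᵀ = [-1196785/607224, -465709/607224, 49763/50602]ᵀ.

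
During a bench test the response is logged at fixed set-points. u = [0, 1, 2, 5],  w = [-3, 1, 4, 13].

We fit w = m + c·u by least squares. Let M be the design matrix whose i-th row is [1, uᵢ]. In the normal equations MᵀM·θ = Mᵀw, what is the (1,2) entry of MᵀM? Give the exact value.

Row 1 ↔ basis 1, column 2 ↔ basis u, so (MᵀM)_{1,2} = Σᵢ u = (1)·(0) + (1)·(1) + (1)·(2) + (1)·(5) = 8.

8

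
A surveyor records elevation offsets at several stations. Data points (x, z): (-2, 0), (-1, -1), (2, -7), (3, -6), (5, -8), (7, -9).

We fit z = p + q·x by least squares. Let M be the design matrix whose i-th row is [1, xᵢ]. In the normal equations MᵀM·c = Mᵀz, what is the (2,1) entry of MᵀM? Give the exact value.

Row 2 ↔ basis x, column 1 ↔ basis 1, so (MᵀM)_{2,1} = Σᵢ x = (-2)·(1) + (-1)·(1) + (2)·(1) + (3)·(1) + (5)·(1) + (7)·(1) = 14.

14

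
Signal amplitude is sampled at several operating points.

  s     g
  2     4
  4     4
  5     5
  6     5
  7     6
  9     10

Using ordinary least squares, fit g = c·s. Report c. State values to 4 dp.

c = 1.0000

Forming XᵀX = [[211]] and Xᵀg = [211]ᵀ gives XᵀX·[c]ᵀ = Xᵀg.
c = 211/211 = 1.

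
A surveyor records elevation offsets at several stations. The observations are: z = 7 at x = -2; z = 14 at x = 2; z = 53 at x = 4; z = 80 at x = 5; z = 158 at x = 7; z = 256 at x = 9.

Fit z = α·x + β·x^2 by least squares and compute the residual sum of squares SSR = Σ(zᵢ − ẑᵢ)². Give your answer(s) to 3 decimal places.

SSR = 11.401

Normal-equation sums: Σx·x = 179, Σx·x^2 = 1261, Σx^2·x^2 = 9875.
For Aᵀz: Σx·z = 4036, Σx^2·z = 31410.
Normal equations: [[179, 1261]; [1261, 9875]]·[α, β]ᵀ = [4036, 31410]ᵀ.
Eliminating β: 9875·(row 1) − 1261·(row 2) gives 177504·α = 9875·4036 − 1261·31410 = 247490, so α = 123745/88752.
Then β = (31410 − 1261·(123745/88752))/9875 = 266497/88752.
Residuals: -98617/44376, -275/344, -13769/22188, -30165/14792, 12281/11094, 3425/14792; SSR = 505909/44376.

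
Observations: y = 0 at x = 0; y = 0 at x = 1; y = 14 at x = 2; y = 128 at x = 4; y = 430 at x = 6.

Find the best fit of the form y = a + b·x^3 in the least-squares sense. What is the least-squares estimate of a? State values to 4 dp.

a = -1.0251

Normal-equation sums: Σ1 = 5, Σx^3 = 289, Σx^3·x^3 = 50817.
And Σy = 572, Σx^3·y = 101184.
MᵀM·[a, b]ᵀ = Mᵀy becomes [[5, 289]; [289, 50817]]·[a, b]ᵀ = [572, 101184]ᵀ.
Eliminating b: 50817·(row 1) − 289·(row 2) gives 170564·a = 50817·572 − 289·101184 = -174852, so a = -43713/42641.
Then b = (101184 − 289·(-43713/42641))/50817 = 85153/42641.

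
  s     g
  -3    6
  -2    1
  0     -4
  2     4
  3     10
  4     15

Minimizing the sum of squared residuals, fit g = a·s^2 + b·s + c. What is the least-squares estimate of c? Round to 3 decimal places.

Normal-equation sums: Σs^2·s^2 = 450, Σs^2·s = 64, Σs^2 = 42, Σs·s = 42, Σs = 4, Σ1 = 6.
Moment sums: Σs^2·g = 404, Σs·g = 78, Σg = 32.
Normal equations: [[450, 64, 42]; [64, 42, 4]; [42, 4, 6]]·[a, b, c]ᵀ = [404, 78, 32]ᵀ.
Solving the 3×3 system (Gaussian elimination) gives a = 126/121, b = 59/121, c = -276/121.

c = -2.281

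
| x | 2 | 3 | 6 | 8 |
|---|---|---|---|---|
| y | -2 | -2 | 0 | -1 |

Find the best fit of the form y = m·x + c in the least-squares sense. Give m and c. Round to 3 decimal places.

m = 0.253, c = -2.451

Normal-equation sums: Σx·x = 113, Σx = 19, Σ1 = 4.
For Aᵀy: Σx·y = -18, Σy = -5.
AᵀA·[m, c]ᵀ = Aᵀy becomes [[113, 19]; [19, 4]]·[m, c]ᵀ = [-18, -5]ᵀ.
Eliminating c: 4·(row 1) − 19·(row 2) gives 91·m = 4·(-18) − 19·(-5) = 23, so m = 23/91.
Then c = ((-5) − 19·(23/91))/4 = -223/91.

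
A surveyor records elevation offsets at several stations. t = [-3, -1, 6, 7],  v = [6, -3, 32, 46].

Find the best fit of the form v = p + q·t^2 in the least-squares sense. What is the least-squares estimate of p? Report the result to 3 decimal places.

Forming XᵀX = [[4, 95]; [95, 3779]] and Xᵀv = [81, 3457]ᵀ gives XᵀX·[p, q]ᵀ = Xᵀv.
Determinant 4·3779 − 95² = 6091.
p = (81·3779 − 95·3457)/6091 = -22316/6091; q = (4·3457 − 95·81)/6091 = 6133/6091.

p = -3.664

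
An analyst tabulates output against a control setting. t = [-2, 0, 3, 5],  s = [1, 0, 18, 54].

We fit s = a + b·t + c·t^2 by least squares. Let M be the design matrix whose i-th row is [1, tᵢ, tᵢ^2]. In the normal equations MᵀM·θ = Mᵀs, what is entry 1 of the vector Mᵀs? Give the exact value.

Entry 1 ↔ basis 1, so (Mᵀs)_{1} = Σᵢ sᵢ = (1)·(1) + (1)·(0) + (1)·(18) + (1)·(54) = 73.

73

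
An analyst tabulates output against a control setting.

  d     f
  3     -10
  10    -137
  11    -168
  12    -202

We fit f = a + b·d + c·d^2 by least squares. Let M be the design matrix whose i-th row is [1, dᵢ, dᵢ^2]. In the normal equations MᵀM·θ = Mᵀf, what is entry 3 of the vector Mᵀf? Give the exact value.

Entry 3 ↔ basis d^2, so (Mᵀf)_{3} = Σᵢ (d^2)·fᵢ = (9)·(-10) + (100)·(-137) + (121)·(-168) + (144)·(-202) = -63206.

-63206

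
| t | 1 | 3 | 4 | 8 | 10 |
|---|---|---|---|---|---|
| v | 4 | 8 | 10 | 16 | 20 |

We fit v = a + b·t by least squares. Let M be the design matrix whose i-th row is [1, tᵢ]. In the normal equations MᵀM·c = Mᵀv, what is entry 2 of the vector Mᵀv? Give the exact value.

Entry 2 ↔ basis t, so (Mᵀv)_{2} = Σᵢ (t)·vᵢ = (1)·(4) + (3)·(8) + (4)·(10) + (8)·(16) + (10)·(20) = 396.

396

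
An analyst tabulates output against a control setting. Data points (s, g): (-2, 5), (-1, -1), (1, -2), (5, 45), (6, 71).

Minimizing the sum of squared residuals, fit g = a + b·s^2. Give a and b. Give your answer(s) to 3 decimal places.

Normal-equation sums: Σ1 = 5, Σs^2 = 67, Σs^2·s^2 = 1939.
For Xᵀg: Σg = 118, Σs^2·g = 3698.
XᵀX·[a, b]ᵀ = Xᵀg becomes [[5, 67]; [67, 1939]]·[a, b]ᵀ = [118, 3698]ᵀ.
Eliminating b: 1939·(row 1) − 67·(row 2) gives 5206·a = 1939·118 − 67·3698 = -18964, so a = -9482/2603.
Then b = (3698 − 67·(-9482/2603))/1939 = 5292/2603.

a = -3.643, b = 2.033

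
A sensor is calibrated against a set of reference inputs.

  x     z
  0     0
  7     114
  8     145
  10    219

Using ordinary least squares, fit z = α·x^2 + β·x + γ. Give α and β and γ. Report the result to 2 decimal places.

α = 1.88, β = 3.14, γ = 0.00

The normal system AᵀA·[α, β, γ]ᵀ = Aᵀz is [[16497, 1855, 213]; [1855, 213, 25]; [213, 25, 4]]·[α, β, γ]ᵀ = [36766, 4148, 478]ᵀ.
Inverting the 3×3 Gram matrix, [α, β, γ]ᵀ = [68345/36436, 114331/36436, 81/18218]ᵀ.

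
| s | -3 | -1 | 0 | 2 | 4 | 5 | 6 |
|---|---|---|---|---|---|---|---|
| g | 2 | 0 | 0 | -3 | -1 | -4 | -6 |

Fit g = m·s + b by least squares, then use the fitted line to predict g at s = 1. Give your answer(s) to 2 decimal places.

With design matrix X, XᵀX = [[91, 13]; [13, 7]] and Xᵀg = [-72, -12]ᵀ.
det = 91·7 − 13² = 468.
m = ((-72)·7 − 13·(-12))/468 = -29/39; b = (91·(-12) − 13·(-72))/468 = -1/3.
At s = 1: ĝ = (-29/39)·(1) + (-1/3)·(1) = -14/13.

ĝ = -1.08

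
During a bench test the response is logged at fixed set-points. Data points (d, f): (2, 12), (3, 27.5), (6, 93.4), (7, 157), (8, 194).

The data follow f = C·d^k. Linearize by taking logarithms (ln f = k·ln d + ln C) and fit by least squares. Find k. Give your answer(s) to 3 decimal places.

With ln fᵢ as the transformed response and ln dᵢ as the regressor:
Sums: Σln d = 7.6089, Σ(ln d)² = 13.0084, Σln f = 20.6601, Σln d·ln f = 34.2856.
Normal system: [[13.0084, 7.6089]; [7.6089, 5]]·[k, ln C]ᵀ = [34.2856, 20.6601]ᵀ.
Solving (det = 7.1473): k = 1.99071, ln C = 1.10261.

k = 1.991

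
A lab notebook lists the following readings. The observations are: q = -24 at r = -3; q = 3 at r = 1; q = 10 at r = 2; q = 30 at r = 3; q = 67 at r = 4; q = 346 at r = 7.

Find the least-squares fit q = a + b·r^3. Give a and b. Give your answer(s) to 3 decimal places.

Forming XᵀX = [[6, 416]; [416, 123268]] and Xᵀq = [432, 124507]ᵀ gives XᵀX·[a, b]ᵀ = Xᵀq.
Δ = 6·123268 − 416² = 566552.
a = (432·123268 − 416·124507)/566552 = 182108/70819; b = (6·124507 − 416·432)/566552 = 283665/283276.

a = 2.571, b = 1.001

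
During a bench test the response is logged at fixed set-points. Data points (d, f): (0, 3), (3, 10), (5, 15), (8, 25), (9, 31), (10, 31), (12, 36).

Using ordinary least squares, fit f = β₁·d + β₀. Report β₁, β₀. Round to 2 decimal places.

β₁ = 2.91, β₀ = 2.06

Entries of AᵀA: Σd·d = 423, Σd = 47, Σ1 = 7.
And Σd·f = 1326, Σf = 151.
Eliminating β₀: 7·(row 1) − 47·(row 2) gives 752·β₁ = 7·1326 − 47·151 = 2185, so β₁ = 2185/752.
Then β₀ = (151 − 47·(2185/752))/7 = 33/16.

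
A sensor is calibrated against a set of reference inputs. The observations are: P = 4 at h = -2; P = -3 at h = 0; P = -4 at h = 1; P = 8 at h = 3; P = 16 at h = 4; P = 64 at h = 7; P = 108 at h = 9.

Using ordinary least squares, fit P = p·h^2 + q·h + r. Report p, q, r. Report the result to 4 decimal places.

p = 1.4723, q = -0.7947, r = -3.5839

Forming AᵀA = [[9316, 1156, 160]; [1156, 160, 22]; [160, 22, 7]] and AᵀP = [12224, 1496, 193]ᵀ gives AᵀA·[p, q, r]ᵀ = AᵀP.
Solving the 3×3 system (Gaussian elimination) gives p = 5371/3648, q = -2899/3648, r = -2179/608.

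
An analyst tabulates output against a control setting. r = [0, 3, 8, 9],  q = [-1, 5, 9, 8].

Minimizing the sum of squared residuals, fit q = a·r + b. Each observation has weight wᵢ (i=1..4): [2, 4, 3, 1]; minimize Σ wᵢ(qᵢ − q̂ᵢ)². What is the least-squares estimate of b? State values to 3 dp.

b = 0.673

Normal-equation sums: Σwᵢ·r·r = 309, Σwᵢ·r = 45, Σwᵢ·1 = 10.
Moment sums: Σwᵢ·r·q = 348, Σwᵢ·q = 53.
Δ = 309·10 − 45² = 1065.
a = (348·10 − 45·53)/1065 = 73/71; b = (309·53 − 45·348)/1065 = 239/355.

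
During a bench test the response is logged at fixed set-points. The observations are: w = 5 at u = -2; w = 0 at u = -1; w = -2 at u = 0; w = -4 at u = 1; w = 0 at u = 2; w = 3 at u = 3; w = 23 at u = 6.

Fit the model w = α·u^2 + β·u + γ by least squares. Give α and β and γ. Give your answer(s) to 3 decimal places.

XᵀX·[α, β, γ]ᵀ = Xᵀw reads: 1411·α + 243·β + 55·γ = 871;  243·α + 55·β + 9·γ = 133;  55·α + 9·β + 7·γ = 25.
Inverting the 3×3 Gram matrix, [α, β, γ]ᵀ = [6953/7483, -10205/7483, -14785/7483]ᵀ.

α = 0.929, β = -1.364, γ = -1.976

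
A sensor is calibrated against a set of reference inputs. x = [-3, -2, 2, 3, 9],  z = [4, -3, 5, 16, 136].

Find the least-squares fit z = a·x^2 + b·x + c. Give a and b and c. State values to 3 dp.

Forming MᵀM = [[6755, 729, 107]; [729, 107, 9]; [107, 9, 5]] and Mᵀz = [11204, 1276, 158]ᵀ gives MᵀM·[a, b, c]ᵀ = Mᵀz.
Row-reducing yields a = 18585/12262, b = 24119/12262, c = -26827/6131.

a = 1.516, b = 1.967, c = -4.376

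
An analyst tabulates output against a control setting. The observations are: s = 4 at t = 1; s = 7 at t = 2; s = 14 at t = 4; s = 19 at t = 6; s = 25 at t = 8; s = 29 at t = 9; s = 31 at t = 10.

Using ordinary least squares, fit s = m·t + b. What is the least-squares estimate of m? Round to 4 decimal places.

Entries of AᵀA: Σt·t = 302, Σt = 40, Σ1 = 7.
Right-hand side: Σt·s = 959, Σs = 129.
AᵀA·[m, b]ᵀ = Aᵀs becomes [[302, 40]; [40, 7]]·[m, b]ᵀ = [959, 129]ᵀ.
Eliminating b: 7·(row 1) − 40·(row 2) gives 514·m = 7·959 − 40·129 = 1553, so m = 1553/514.
Then b = (129 − 40·(1553/514))/7 = 299/257.

m = 3.0214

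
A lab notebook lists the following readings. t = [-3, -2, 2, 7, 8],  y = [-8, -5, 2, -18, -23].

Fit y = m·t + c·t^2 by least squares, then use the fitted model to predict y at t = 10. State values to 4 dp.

ŷ = -40.0939

Normal-equation sums: Σt·t = 130, Σt·t^2 = 828, Σt^2·t^2 = 6610.
Moment sums: Σt·y = -272, Σt^2·y = -2438.
Determinant 130·6610 − 828² = 173716.
m = ((-272)·6610 − 828·(-2438))/173716 = 55186/43429; c = (130·(-2438) − 828·(-272))/173716 = -22931/43429.
At t = 10: ŷ = (55186/43429)·(10) + (-22931/43429)·(100) = -1741240/43429.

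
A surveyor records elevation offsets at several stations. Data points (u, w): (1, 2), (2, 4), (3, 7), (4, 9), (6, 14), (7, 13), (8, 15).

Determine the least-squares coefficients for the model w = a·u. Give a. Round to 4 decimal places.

MᵀM·[a]ᵀ = Mᵀw reads: 179·a = 362.
(Σu·u = 179, Σu·w = 362.)
a = 362/179 = 2.02235.

a = 2.0223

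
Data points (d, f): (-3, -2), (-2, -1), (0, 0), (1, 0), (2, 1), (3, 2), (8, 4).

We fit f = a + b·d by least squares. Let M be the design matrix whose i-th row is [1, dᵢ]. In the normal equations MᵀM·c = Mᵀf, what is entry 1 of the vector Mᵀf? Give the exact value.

Entry 1 ↔ basis 1, so (Mᵀf)_{1} = Σᵢ fᵢ = (1)·(-2) + (1)·(-1) + (1)·(0) + (1)·(0) + (1)·(1) + (1)·(2) + (1)·(4) = 4.

4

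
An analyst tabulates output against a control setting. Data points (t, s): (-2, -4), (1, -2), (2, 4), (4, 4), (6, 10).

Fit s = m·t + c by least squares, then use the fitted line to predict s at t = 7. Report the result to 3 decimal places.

ŝ = 10.696

From the data, Σt·t = 61, Σt = 11, Σ1 = 5.
Right-hand side: Σt·s = 90, Σs = 12.
So XᵀX·[m, c]ᵀ = Xᵀs: [[61, 11]; [11, 5]]·[m, c]ᵀ = [90, 12]ᵀ.
det = 61·5 − 11² = 184.
m = (90·5 − 11·12)/184 = 159/92; c = (61·12 − 11·90)/184 = -129/92.
At t = 7: ŝ = (159/92)·(7) + (-129/92)·(1) = 246/23.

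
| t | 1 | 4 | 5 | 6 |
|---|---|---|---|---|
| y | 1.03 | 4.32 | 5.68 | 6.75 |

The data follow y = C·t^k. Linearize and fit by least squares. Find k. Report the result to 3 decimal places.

k = 1.051

With ln yᵢ as the transformed response and ln tᵢ as the regressor:
Σln t = 4.7875, Σ(ln t)² = 7.7225, Σln y = 5.1393, Σln t·ln y = 8.2455.
Equations: 7.7225·k + 4.7875·ln C = 8.2455;  4.7875·k + 4·ln C = 5.1393.
Slope k = (n·Σln t·ln y − Σln t·Σln y)/(n·Σ(ln t)² − (Σln t)²) = (4·8.2455 − 4.7875·5.1393)/7.9699 = 1.05113; ln C = (Σln y − k·Σln t)/n = 0.02676.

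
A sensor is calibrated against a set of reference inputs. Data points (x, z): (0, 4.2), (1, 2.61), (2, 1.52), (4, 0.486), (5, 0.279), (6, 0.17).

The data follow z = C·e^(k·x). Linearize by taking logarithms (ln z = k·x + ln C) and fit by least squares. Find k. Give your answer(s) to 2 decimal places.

Taking logs, ln z = k·x + ln C, so regress ln z on x.
AᵀA = [[82.0000, 18.0000]; [18.0000, 6]], rhs = [-18.1039, -0.9569]ᵀ  (here Σx = 18.0000, Σ(x)² = 82.0000, Σln z = -0.9569, Σx·ln z = -18.1039).
Solving (det = 168.0000): k = -0.54404, ln C = 1.47264.

k = -0.54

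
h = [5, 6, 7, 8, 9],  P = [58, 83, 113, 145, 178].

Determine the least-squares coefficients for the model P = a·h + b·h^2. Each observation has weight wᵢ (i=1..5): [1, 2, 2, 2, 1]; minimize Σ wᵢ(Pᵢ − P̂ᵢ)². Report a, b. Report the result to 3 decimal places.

Setting ∂/∂a … = 0 gives: 404·a + 2996·b = 6790;  2996·a + 22772·b = 51478.
(Σwᵢ·h·h = 404, Σwᵢ·h·h^2 = 2996, Σwᵢ·h^2·h^2 = 22772, Σwᵢ·h·P = 6790, Σwᵢ·h^2·P = 51478.)
Δ = 404·22772 − 2996² = 223872.
a = (6790·22772 − 2996·51478)/223872 = 2051/1166; b = (404·51478 − 2996·6790)/223872 = 1183/583.

a = 1.759, b = 2.029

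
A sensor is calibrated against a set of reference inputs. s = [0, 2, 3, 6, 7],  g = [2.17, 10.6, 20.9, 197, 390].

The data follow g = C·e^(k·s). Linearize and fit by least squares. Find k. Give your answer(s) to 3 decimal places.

Taking logs, ln g = k·s + ln C, so regress ln g on s.
XᵀX = [[98.0000, 18.0000]; [18.0000, 5]], rhs = [87.3032, 17.4247]ᵀ  (here Σs = 18.0000, Σ(s)² = 98.0000, Σln g = 17.4247, Σs·ln g = 87.3032).
Slope k = (n·Σs·ln g − Σs·Σln g)/(n·Σ(s)² − (Σs)²) = (5·87.3032 − 18.0000·17.4247)/166.0000 = 0.74019; ln C = (Σln g − k·Σs)/n = 0.82025.

k = 0.740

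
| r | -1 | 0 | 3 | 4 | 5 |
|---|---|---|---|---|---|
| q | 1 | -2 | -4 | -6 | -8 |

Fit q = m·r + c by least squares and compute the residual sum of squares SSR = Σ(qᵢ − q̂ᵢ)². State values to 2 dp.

Normal-equation sums: Σr·r = 51, Σr = 11, Σ1 = 5.
Moment sums: Σr·q = -77, Σq = -19.
MᵀM·[m, c]ᵀ = Mᵀq becomes [[51, 11]; [11, 5]]·[m, c]ᵀ = [-77, -19]ᵀ.
Eliminating c: 5·(row 1) − 11·(row 2) gives 134·m = 5·(-77) − 11·(-19) = -176, so m = -88/67.
Then c = ((-19) − 11·(-88/67))/5 = -61/67.
Residuals: 40/67, -73/67, 57/67, 11/67, -35/67; SSR = 172/67.

SSR = 2.57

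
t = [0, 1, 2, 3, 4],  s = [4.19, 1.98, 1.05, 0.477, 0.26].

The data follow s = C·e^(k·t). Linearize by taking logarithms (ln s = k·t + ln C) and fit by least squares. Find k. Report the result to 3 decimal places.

k = -0.698

Linearized form: ln s = k·t + ln C. From the 5 transformed points,
Σt = 10.0000, Σ(t)² = 30.0000, Σln s = 0.0773, Σt·ln s = -6.8283.
Equations: 30.0000·k + 10.0000·ln C = -6.8283;  10.0000·k + 5·ln C = 0.0773.
Δ = 30.0000·5 − (10.0000)² = 50.0000; k = (-6.8283·5 − 10.0000·0.0773)/50.0000 = -0.69829, ln C = (30.0000·0.0773 − 10.0000·-6.8283)/50.0000 = 1.41203.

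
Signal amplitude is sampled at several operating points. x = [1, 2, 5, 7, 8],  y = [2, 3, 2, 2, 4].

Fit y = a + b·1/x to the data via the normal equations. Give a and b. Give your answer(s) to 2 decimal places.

Compute the Gram sums: Σ1 = 5, Σ1/x = 551/280, Σ1/x·1/x = 103961/78400.
And Σy = 13, Σ1/x·y = 164/35.
So MᵀM·[a, b]ᵀ = Mᵀy: [[5, 551/280]; [551/280, 103961/78400]]·[a, b]ᵀ = [13, 164/35]ᵀ.
Eliminating b: (103961/78400)·(row 1) − (551/280)·(row 2) gives (54051/19600)·a = (103961/78400)·13 − (551/280)·(164/35) = 628581/78400, so a = 209527/72068.
Then b = ((164/35) − (551/280)·(209527/72068))/(103961/78400) = -14070/18017.

a = 2.91, b = -0.78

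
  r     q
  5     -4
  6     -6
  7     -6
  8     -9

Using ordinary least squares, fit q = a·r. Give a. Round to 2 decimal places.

MᵀM·[a]ᵀ = Mᵀq reads: 174·a = -170.
a = (-170)/174 = -0.977011.

a = -0.98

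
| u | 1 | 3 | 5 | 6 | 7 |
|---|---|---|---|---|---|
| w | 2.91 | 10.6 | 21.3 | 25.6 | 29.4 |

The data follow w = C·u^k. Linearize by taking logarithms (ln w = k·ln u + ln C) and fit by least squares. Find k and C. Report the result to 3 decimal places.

Let Y = ln w. Fitting Y = k·ln u + ln C by least squares:
Sums: Σln u = 6.4457, Σ(ln u)² = 10.7942, Σln w = 13.1113, Σln u·ln w = 19.9055.
Normal system: [[10.7942, 6.4457]; [6.4457, 5]]·[k, ln C]ᵀ = [19.9055, 13.1113]ᵀ.
Slope k = (n·Σln u·ln w − Σln u·Σln w)/(n·Σ(ln u)² − (Σln u)²) = (5·19.9055 − 6.4457·13.1113)/12.4237 = 1.20864; ln C = (Σln w − k·Σln u)/n = 1.06415, so C = exp(1.06415) = 2.89837.

k = 1.209, C = 2.898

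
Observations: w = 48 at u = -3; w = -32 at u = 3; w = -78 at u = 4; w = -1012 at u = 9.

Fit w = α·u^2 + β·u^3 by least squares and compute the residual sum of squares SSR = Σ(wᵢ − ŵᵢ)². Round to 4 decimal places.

SSR = 6.1969

Entries of MᵀM: Σu^2·u^2 = 6979, Σu^2·u^3 = 60073, Σu^3·u^3 = 536995.
And Σu^2·w = -83076, Σu^3·w = -744900.
Determinant 6979·536995 − 60073² = 138922776.
α = ((-83076)·536995 − 60073·(-744900))/138922776 = 1902515/1929483; β = (6979·(-744900) − 60073·(-83076))/138922776 = -2889341/1929483.
Residuals: -279962/214387, -94876/214387, 441990/214387, -45658/214387; SSR = 1328532/214387.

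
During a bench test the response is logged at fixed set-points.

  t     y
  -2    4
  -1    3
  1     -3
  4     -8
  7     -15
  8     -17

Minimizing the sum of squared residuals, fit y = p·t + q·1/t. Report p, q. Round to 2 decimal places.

With design matrix A, AᵀA = [[135, 6]; [6, 7365/3136]] and Aᵀy = [-287, -799/56]ᵀ.
det = 135·(7365/3136) − 6² = 881379/3136.
p = ((-287)·(7365/3136) − 6·(-799/56))/(881379/3136) = -615097/293793; q = (135·(-799/56) − 6·(-287))/(881379/3136) = -213416/293793.

p = -2.09, q = -0.73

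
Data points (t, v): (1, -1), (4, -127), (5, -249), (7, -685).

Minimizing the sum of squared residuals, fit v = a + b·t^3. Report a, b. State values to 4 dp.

Setting ∂/∂a … = 0 gives: 4·a + 533·b = -1062;  533·a + 137371·b = -274209.
(Σ1 = 4, Σt^3 = 533, Σt^3·t^3 = 137371, Σv = -1062, Σt^3·v = -274209.)
Δ = 4·137371 − 533² = 265395.
a = ((-1062)·137371 − 533·(-274209))/265395 = 1; b = (4·(-274209) − 533·(-1062))/265395 = -2.

a = 1.0000, b = -2.0000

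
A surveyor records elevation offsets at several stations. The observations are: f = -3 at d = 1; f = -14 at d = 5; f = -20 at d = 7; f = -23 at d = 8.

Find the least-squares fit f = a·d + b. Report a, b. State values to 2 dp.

From the data, Σd·d = 139, Σd = 21, Σ1 = 4.
Moment sums: Σd·f = -397, Σf = -60.
MᵀM·[a, b]ᵀ = Mᵀf becomes [[139, 21]; [21, 4]]·[a, b]ᵀ = [-397, -60]ᵀ.
Δ = 139·4 − 21² = 115.
a = ((-397)·4 − 21·(-60))/115 = -328/115; b = (139·(-60) − 21·(-397))/115 = -3/115.

a = -2.85, b = -0.03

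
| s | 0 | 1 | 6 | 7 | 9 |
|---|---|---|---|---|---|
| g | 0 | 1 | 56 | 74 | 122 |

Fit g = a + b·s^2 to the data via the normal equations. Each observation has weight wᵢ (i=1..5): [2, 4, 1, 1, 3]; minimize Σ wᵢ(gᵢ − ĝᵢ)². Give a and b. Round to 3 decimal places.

Entries of MᵀWM: Σwᵢ·1 = 11, Σwᵢ·s^2 = 332, Σwᵢ·s^2·s^2 = 23384.
Moment sums: Σwᵢ·g = 500, Σwᵢ·s^2·g = 35292.
det = 11·23384 − 332² = 147000.
a = (500·23384 − 332·35292)/147000 = -3118/18375; b = (11·35292 − 332·500)/147000 = 55553/36750.

a = -0.170, b = 1.512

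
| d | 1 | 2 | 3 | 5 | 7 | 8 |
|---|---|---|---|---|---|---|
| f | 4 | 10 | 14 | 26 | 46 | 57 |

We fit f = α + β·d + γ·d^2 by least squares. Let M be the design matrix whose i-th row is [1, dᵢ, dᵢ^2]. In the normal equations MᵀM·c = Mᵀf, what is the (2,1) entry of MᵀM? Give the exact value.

Row 2 ↔ basis d, column 1 ↔ basis 1, so (MᵀM)_{2,1} = Σᵢ d = (1)·(1) + (2)·(1) + (3)·(1) + (5)·(1) + (7)·(1) + (8)·(1) = 26.

26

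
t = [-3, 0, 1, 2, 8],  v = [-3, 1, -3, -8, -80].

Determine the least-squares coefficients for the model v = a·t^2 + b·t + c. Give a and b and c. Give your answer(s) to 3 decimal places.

Entries of MᵀM: Σt^2·t^2 = 4194, Σt^2·t = 494, Σt^2 = 78, Σt·t = 78, Σt = 8, Σ1 = 5.
For Mᵀv: Σt^2·v = -5182, Σt·v = -650, Σv = -93.
Normal equations: [[4194, 494, 78]; [494, 78, 8]; [78, 8, 5]]·[a, b, c]ᵀ = [-5182, -650, -93]ᵀ.
Row-reducing yields a = -72789/72256, b = -143267/72256, c = 10387/36128.

a = -1.007, b = -1.983, c = 0.288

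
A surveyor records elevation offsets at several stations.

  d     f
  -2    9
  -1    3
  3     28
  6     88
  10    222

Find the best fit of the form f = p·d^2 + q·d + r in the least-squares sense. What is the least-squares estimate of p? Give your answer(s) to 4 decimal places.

Sums needed: Σd^2·d^2 = 11394, Σd^2·d = 1234, Σd^2 = 150, Σd·d = 150, Σd = 16, Σ1 = 5.
For Mᵀf: Σd^2·f = 25659, Σd·f = 2811, Σf = 350.
So MᵀM·[p, q, r]ᵀ = Mᵀf: [[11394, 1234, 150]; [1234, 150, 16]; [150, 16, 5]]·[p, q, r]ᵀ = [25659, 2811, 350]ᵀ.
Row-reducing yields p = 21413/10828, q = 284835/140764, r = 295469/70382.

p = 1.9776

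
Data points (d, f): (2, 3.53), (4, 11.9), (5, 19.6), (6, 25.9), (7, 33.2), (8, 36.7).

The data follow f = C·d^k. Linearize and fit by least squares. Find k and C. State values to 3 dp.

With ln fᵢ as the transformed response and ln dᵢ as the regressor:
Σln d = 9.5060, Σ(ln d)² = 16.3136, Σln f = 17.0729, Σln d·ln f = 29.2346.
Equations: 16.3136·k + 9.5060·ln C = 29.2346;  9.5060·k + 6·ln C = 17.0729.
Solving (det = 7.5177): k = 1.74423, ln C = 0.08205, so C = exp(0.08205) = 1.08551.

k = 1.744, C = 1.086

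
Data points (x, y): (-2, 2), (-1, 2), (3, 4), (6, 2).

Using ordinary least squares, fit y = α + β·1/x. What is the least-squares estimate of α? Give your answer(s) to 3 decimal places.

With design matrix M, MᵀM = [[4, -1]; [-1, 25/18]] and Mᵀy = [10, -4/3]ᵀ.
Δ = 4·(25/18) − (-1)² = 41/9.
α = (10·(25/18) − (-1)·(-4/3))/(41/9) = 113/41; β = (4·(-4/3) − (-1)·10)/(41/9) = 42/41.

α = 2.756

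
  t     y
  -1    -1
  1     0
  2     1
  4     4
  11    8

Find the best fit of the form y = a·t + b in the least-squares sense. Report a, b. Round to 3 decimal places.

AᵀA·[a, b]ᵀ = Aᵀy reads: 143·a + 17·b = 107;  17·a + 5·b = 12.
(Σt·t = 143, Σt = 17, Σ1 = 5, Σt·y = 107, Σy = 12.)
det = 143·5 − 17² = 426.
a = (107·5 − 17·12)/426 = 331/426; b = (143·12 − 17·107)/426 = -103/426.

a = 0.777, b = -0.242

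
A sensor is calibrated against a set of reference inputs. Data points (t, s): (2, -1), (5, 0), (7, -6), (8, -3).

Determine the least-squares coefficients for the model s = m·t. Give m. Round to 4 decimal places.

m = -0.4789

Sums needed: Σt·t = 142.
And Σt·s = -68.
XᵀX·[m]ᵀ = Xᵀs becomes [[142]]·[m]ᵀ = [-68]ᵀ.
Hence m = -68 / 142 ≈ -0.478873.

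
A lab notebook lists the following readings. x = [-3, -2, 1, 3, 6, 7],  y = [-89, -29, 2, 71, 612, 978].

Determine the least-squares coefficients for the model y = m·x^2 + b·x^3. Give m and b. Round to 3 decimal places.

m = -0.974, b = 2.992

MᵀM·[m, b]ᵀ = Mᵀy reads: 3876·m + 24552·b = 69678;  24552·m + 165828·b = 472200.
Eliminating b: 165828·(row 1) − 24552·(row 2) gives 39948624·m = 165828·69678 − 24552·472200 = -38891016, so m = -540153/554842.
Then b = (472200 − 24552·(-540153/554842))/165828 = 829951/277421.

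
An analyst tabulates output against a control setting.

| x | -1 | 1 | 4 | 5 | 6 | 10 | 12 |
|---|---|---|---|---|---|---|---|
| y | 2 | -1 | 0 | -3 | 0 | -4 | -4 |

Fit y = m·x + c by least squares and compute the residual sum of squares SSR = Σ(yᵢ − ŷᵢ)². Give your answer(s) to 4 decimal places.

SSR = 9.5516

Forming MᵀM = [[323, 37]; [37, 7]] and Mᵀy = [-106, -10]ᵀ gives MᵀM·[m, c]ᵀ = Mᵀy.
Δ = 323·7 − 37² = 892.
m = ((-106)·7 − 37·(-10))/892 = -93/223; c = (323·(-10) − 37·(-106))/892 = 173/223.
Residuals: 180/223, -303/223, 199/223, -377/223, 385/223, -135/223, 51/223; SSR = 2130/223.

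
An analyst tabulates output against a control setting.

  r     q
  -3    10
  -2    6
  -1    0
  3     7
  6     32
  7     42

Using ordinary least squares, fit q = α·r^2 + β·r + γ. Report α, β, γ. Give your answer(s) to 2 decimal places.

α = 0.95, β = -0.53, γ = -0.07

Normal-equation sums: Σr^2·r^2 = 3876, Σr^2·r = 550, Σr^2 = 108, Σr·r = 108, Σr = 10, Σ1 = 6.
For Aᵀq: Σr^2·q = 3387, Σr·q = 465, Σq = 97.
Normal equations: [[3876, 550, 108]; [550, 108, 10]; [108, 10, 6]]·[α, β, γ]ᵀ = [3387, 465, 97]ᵀ.
Row-reducing yields α = 56467/59334, β = -10565/19778, γ = -2174/29667.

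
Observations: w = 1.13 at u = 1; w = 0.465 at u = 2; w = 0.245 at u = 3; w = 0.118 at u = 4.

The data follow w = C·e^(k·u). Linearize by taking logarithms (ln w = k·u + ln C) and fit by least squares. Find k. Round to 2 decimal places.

k = -0.74

With ln wᵢ as the transformed response and uᵢ as the regressor:
Over the data: Σu = 10.0000, Σ(u)² = 30.0000, Σln w = -4.1871, Σu·ln w = -14.1770.
Normal system: [[30.0000, 10.0000]; [10.0000, 4]]·[k, ln C]ᵀ = [-14.1770, -4.1871]ᵀ.
Solving (det = 20.0000): k = -0.74186, ln C = 0.80789.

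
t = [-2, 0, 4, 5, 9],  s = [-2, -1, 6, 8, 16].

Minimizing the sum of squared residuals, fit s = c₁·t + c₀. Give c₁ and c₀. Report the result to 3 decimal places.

With design matrix X, XᵀX = [[126, 16]; [16, 5]] and Xᵀs = [212, 27]ᵀ.
det = 126·5 − 16² = 374.
c₁ = (212·5 − 16·27)/374 = 314/187; c₀ = (126·27 − 16·212)/374 = 5/187.

c₁ = 1.679, c₀ = 0.027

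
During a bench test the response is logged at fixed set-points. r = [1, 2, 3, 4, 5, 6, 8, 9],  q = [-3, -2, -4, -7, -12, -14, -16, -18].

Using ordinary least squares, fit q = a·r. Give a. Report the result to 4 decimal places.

Setting ∂/∂a … = 0 gives: 236·a = -481.
Hence a = -481 / 236 ≈ -2.03814.

a = -2.0381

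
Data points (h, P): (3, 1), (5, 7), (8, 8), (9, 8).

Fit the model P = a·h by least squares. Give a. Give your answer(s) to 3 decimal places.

Sums needed: Σh·h = 179.
And Σh·P = 174.
So XᵀX·[a]ᵀ = XᵀP: [[179]]·[a]ᵀ = [174]ᵀ.
Hence a = 174 / 179 ≈ 0.972067.

a = 0.972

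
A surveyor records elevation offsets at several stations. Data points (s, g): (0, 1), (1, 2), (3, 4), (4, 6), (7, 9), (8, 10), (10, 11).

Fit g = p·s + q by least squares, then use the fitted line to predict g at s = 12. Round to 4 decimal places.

Entries of MᵀM: Σs·s = 239, Σs = 33, Σ1 = 7.
Moment sums: Σs·g = 291, Σg = 43.
So MᵀM·[p, q]ᵀ = Mᵀg: [[239, 33]; [33, 7]]·[p, q]ᵀ = [291, 43]ᵀ.
det = 239·7 − 33² = 584.
p = (291·7 − 33·43)/584 = 309/292; q = (239·43 − 33·291)/584 = 337/292.
At s = 12: ĝ = (309/292)·(12) + (337/292)·(1) = 4045/292.

ĝ = 13.8527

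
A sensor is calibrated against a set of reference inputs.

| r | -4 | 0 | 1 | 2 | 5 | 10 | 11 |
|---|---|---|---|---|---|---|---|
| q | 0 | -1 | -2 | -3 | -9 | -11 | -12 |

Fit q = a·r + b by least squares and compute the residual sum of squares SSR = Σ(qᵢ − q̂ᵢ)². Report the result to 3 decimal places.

SSR = 10.946

XᵀX·[a, b]ᵀ = Xᵀq reads: 267·a + 25·b = -295;  25·a + 7·b = -38.
Eliminating b: 7·(row 1) − 25·(row 2) gives 1244·a = 7·(-295) − 25·(-38) = -1115, so a = -1115/1244.
Then b = ((-38) − 25·(-1115/1244))/7 = -2771/1244.
Residuals: -1689/1244, 1527/1244, 699/622, 1269/1244, -1425/622, 237/1244, 27/311; SSR = 13617/1244.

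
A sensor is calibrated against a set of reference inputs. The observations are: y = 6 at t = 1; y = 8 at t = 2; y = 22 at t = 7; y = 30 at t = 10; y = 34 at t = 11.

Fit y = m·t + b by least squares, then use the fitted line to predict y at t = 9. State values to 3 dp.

Normal-equation sums: Σt·t = 275, Σt = 31, Σ1 = 5.
For Xᵀy: Σt·y = 850, Σy = 100.
So XᵀX·[m, b]ᵀ = Xᵀy: [[275, 31]; [31, 5]]·[m, b]ᵀ = [850, 100]ᵀ.
det = 275·5 − 31² = 414.
m = (850·5 − 31·100)/414 = 25/9; b = (275·100 − 31·850)/414 = 25/9.
At t = 9: ŷ = (25/9)·(9) + (25/9)·(1) = 250/9.

ŷ = 27.778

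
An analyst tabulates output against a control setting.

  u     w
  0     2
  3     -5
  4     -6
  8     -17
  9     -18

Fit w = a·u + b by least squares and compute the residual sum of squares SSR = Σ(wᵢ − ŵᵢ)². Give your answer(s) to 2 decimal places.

SSR = 2.01

Entries of MᵀM: Σu·u = 170, Σu = 24, Σ1 = 5.
Right-hand side: Σu·w = -337, Σw = -44.
Determinant 170·5 − 24² = 274.
a = ((-337)·5 − 24·(-44))/274 = -629/274; b = (170·(-44) − 24·(-337))/274 = 304/137.
Residuals: -30/137, -91/274, 132/137, -117/137, 121/274; SSR = 551/274.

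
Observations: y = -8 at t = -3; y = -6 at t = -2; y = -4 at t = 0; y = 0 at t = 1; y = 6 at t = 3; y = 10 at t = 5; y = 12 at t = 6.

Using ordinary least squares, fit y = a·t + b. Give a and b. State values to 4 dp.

Normal-equation sums: Σt·t = 84, Σt = 10, Σ1 = 7.
And Σt·y = 176, Σy = 10.
Determinant 84·7 − 10² = 488.
a = (176·7 − 10·10)/488 = 283/122; b = (84·10 − 10·176)/488 = -115/61.

a = 2.3197, b = -1.8852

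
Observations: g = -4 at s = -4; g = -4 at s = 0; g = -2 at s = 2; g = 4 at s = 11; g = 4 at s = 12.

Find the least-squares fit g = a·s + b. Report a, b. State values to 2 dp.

The normal equations are: 285·a + 21·b = 104;  21·a + 5·b = -2.
Δ = 285·5 − 21² = 984.
a = (104·5 − 21·(-2))/984 = 281/492; b = (285·(-2) − 21·104)/984 = -459/164.

a = 0.57, b = -2.80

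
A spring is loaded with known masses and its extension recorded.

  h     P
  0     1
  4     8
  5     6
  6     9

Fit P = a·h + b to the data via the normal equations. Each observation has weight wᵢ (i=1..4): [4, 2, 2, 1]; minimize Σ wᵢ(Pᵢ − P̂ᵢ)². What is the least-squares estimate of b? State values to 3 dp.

b = 1.165

Sums needed: Σwᵢ·h·h = 118, Σwᵢ·h = 24, Σwᵢ·1 = 9.
Right-hand side: Σwᵢ·h·P = 178, Σwᵢ·P = 41.
Normal equations: [[118, 24]; [24, 9]]·[a, b]ᵀ = [178, 41]ᵀ.
det = 118·9 − 24² = 486.
a = (178·9 − 24·41)/486 = 103/81; b = (118·41 − 24·178)/486 = 283/243.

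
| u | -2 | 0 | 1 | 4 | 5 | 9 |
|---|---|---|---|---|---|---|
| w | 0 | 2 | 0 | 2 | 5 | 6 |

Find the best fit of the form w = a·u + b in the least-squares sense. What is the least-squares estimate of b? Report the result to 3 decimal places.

From the data, Σu·u = 127, Σu = 17, Σ1 = 6.
For Mᵀw: Σu·w = 87, Σw = 15.
Determinant 127·6 − 17² = 473.
a = (87·6 − 17·15)/473 = 267/473; b = (127·15 − 17·87)/473 = 426/473.

b = 0.901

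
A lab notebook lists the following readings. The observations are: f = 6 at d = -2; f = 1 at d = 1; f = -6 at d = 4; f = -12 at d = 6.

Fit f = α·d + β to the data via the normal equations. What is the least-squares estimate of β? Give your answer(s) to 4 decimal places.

Sums needed: Σd·d = 57, Σd = 9, Σ1 = 4.
Moment sums: Σd·f = -107, Σf = -11.
Determinant 57·4 − 9² = 147.
α = ((-107)·4 − 9·(-11))/147 = -47/21; β = (57·(-11) − 9·(-107))/147 = 16/7.

β = 2.2857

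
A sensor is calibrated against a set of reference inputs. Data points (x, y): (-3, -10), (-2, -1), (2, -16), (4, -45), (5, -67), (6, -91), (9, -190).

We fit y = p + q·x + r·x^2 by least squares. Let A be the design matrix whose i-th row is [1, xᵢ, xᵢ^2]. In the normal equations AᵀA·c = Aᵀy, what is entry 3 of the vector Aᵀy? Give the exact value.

-21219

Entry 3 ↔ basis x^2, so (Aᵀy)_{3} = Σᵢ (x^2)·yᵢ = (9)·(-10) + (4)·(-1) + (4)·(-16) + (16)·(-45) + (25)·(-67) + (36)·(-91) + (81)·(-190) = -21219.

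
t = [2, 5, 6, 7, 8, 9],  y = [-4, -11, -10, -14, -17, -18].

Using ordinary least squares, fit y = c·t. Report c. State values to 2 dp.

XᵀX·[c]ᵀ = Xᵀy reads: 259·c = -519.
(Σt·t = 259, Σt·y = -519.)
Hence c = -519 / 259 ≈ -2.00386.

c = -2.00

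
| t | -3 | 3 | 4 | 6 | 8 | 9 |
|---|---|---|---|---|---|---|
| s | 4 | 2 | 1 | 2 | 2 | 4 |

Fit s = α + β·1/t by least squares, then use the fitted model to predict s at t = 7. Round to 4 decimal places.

Setting ∂/∂α … = 0 gives: 6·α + (47/72)·β = 15;  (47/72)·α + (1765/5184)·β = 11/18.
Eliminating β: (1765/5184)·(row 1) − (47/72)·(row 2) gives (8381/5184)·α = (1765/5184)·15 − (47/72)·(11/18) = 24407/5184, so α = 24407/8381.
Then β = ((11/18) − (47/72)·(24407/8381))/(1765/5184) = -31752/8381.
At t = 7: ŝ = (24407/8381)·(1) + (-31752/8381)·(1/7) = 19871/8381.

ŝ = 2.3710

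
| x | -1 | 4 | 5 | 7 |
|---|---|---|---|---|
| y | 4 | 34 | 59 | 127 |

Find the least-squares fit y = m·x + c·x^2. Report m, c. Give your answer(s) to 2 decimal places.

m = -3.47, c = 3.07

Setting ∂/∂m … = 0 gives: 91·m + 531·c = 1316;  531·m + 3283·c = 8246.
Eliminating c: 3283·(row 1) − 531·(row 2) gives 16792·m = 3283·1316 − 531·8246 = -58198, so m = -29099/8396.
Then c = (8246 − 531·(-29099/8396))/3283 = 25795/8396.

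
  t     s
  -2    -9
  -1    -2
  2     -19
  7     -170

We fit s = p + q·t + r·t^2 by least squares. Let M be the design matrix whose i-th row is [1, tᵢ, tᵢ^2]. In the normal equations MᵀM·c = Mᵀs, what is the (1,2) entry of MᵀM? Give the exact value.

6

Row 1 ↔ basis 1, column 2 ↔ basis t, so (MᵀM)_{1,2} = Σᵢ t = (1)·(-2) + (1)·(-1) + (1)·(2) + (1)·(7) = 6.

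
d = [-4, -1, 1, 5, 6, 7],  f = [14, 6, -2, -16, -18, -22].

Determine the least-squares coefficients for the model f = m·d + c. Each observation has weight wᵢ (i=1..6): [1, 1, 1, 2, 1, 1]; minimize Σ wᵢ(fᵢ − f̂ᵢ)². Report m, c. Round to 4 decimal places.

m = -3.3465, c = 1.3690

Setting ∂/∂m … = 0 gives: 153·m + 19·c = -486;  19·m + 7·c = -54.
(Σwᵢ·d·d = 153, Σwᵢ·d = 19, Σwᵢ·1 = 7, Σwᵢ·d·f = -486, Σwᵢ·f = -54.)
Δ = 153·7 − 19² = 710.
m = ((-486)·7 − 19·(-54))/710 = -1188/355; c = (153·(-54) − 19·(-486))/710 = 486/355.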